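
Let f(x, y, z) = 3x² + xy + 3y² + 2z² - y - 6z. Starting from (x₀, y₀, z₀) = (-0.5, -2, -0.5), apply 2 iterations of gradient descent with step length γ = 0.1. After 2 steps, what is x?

0.065

∇f = (6x + y, x + 6y - 1, 4z - 6)
(x₁, y₁, z₁) = (-0.5, -2, -0.5) − 0.1·(-5, -13.5, -8) = (0, -0.65, 0.3)
(x₂, y₂, z₂) = (0, -0.65, 0.3) − 0.1·(-0.65, -4.9, -4.8) = (0.065, -0.16, 0.78)
x = 0.065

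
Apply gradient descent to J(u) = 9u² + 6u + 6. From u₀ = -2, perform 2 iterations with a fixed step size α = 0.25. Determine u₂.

J′(u) = 18u + 6
u₁ = -2 − 0.25·(-30) = 5.5
u₂ = 5.5 − 0.25·105 = -20.75

-20.75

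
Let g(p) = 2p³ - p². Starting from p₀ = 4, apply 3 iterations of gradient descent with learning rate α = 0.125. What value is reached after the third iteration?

g′(p) = 6p² - 2p
p₁ = 4 − 0.125·88 = -7
p₂ = -7 − 0.125·308 = -45.5
p₃ = -45.5 − 0.125·12512.5 = -1609.5625

-1609.5625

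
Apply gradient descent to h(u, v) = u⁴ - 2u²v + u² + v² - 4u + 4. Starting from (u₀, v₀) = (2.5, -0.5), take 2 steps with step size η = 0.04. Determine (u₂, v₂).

∇h = (4u³ - 4uv + 2u - 4, -2u² + 2v)
(u₁, v₁) = (2.5, -0.5) − 0.04·(68.5, -13.5) = (-0.24, 0.04)
(u₂, v₂) = (-0.24, 0.04) − 0.04·(-4.496896, -0.0352) = (-0.06012416, 0.041408)

(-0.06012416, 0.041408)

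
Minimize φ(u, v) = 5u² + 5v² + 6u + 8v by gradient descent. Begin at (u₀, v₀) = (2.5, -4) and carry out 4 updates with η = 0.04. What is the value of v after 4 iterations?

∇φ = (10u + 6, 10v + 8)
(u₁, v₁) = (2.5, -4) − 0.04·(31, -32) = (1.26, -2.72)
(u₂, v₂) = (1.26, -2.72) − 0.04·(18.6, -19.2) = (0.516, -1.952)
(u₃, v₃) = (0.516, -1.952) − 0.04·(11.16, -11.52) = (0.0696, -1.4912)
(u₄, v₄) = (0.0696, -1.4912) − 0.04·(6.696, -6.912) = (-0.19824, -1.21472)
v = -1.21472

-1.21472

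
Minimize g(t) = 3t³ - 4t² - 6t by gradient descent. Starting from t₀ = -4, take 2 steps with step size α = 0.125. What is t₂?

g′(t) = 9t² - 8t - 6
Step 1: g′(-4) = 170; t₁ = -4 − 0.125·170 = -25.25
Step 2: g′(-25.25) = 5934.0625; t₂ = -25.25 − 0.125·5934.0625 = -767.0078125

-767.0078125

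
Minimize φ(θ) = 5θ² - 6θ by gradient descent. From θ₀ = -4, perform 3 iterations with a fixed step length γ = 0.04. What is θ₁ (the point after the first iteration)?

-2.16

φ′(θ) = 10θ - 6
θ₁ = -4 − 0.04·(-46) = -2.16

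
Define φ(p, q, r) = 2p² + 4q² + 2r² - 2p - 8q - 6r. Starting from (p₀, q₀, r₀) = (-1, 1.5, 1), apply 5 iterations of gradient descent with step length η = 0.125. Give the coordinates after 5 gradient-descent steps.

(0.453125, 1, 1.484375)

∇φ = (4p - 2, 8q - 8, 4r - 6)
Step 1: at (-1, 1.5, 1), ∇φ = (-6, 4, -2) → (-1, 1.5, 1) − 0.125·(-6, 4, -2) = (-0.25, 1, 1.25)
Step 2: at (-0.25, 1, 1.25), ∇φ = (-3, 0, -1) → (-0.25, 1, 1.25) − 0.125·(-3, 0, -1) = (0.125, 1, 1.375)
Step 3: at (0.125, 1, 1.375), ∇φ = (-1.5, 0, -0.5) → (0.125, 1, 1.375) − 0.125·(-1.5, 0, -0.5) = (0.3125, 1, 1.4375)
Step 4: at (0.3125, 1, 1.4375), ∇φ = (-0.75, 0, -0.25) → (0.3125, 1, 1.4375) − 0.125·(-0.75, 0, -0.25) = (0.40625, 1, 1.46875)
Step 5: at (0.40625, 1, 1.46875), ∇φ = (-0.375, 0, -0.125) → (0.40625, 1, 1.46875) − 0.125·(-0.375, 0, -0.125) = (0.453125, 1, 1.484375)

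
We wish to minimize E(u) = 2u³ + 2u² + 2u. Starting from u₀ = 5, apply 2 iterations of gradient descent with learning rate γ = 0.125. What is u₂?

-212.6875

E′(u) = 6u² + 4u + 2
Step 1: E′(5) = 172; u₁ = 5 − 0.125·172 = -16.5
Step 2: E′(-16.5) = 1569.5; u₂ = -16.5 − 0.125·1569.5 = -212.6875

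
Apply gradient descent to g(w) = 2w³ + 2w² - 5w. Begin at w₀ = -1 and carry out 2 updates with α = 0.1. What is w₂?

-0.214

g′(w) = 6w² + 4w - 5
Step 1: g′(-1) = -3; w₁ = -1 − 0.1·(-3) = -0.7
Step 2: g′(-0.7) = -4.86; w₂ = -0.7 − 0.1·(-4.86) = -0.214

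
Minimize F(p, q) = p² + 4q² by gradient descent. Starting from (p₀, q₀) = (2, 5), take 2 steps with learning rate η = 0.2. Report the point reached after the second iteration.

(0.72, 1.8)

∇F = (2p, 8q)
(p₁, q₁) = (2, 5) − 0.2·(4, 40) = (1.2, -3)
(p₂, q₂) = (1.2, -3) − 0.2·(2.4, -24) = (0.72, 1.8)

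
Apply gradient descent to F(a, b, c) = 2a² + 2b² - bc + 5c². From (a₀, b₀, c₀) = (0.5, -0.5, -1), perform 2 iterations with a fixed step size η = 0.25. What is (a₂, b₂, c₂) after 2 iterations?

(0, 0.34375, -2.125)

∇F = (4a, 4b - c, -b + 10c)
(a₁, b₁, c₁) = (0.5, -0.5, -1) − 0.25·(2, -1, -9.5) = (0, -0.25, 1.375)
(a₂, b₂, c₂) = (0, -0.25, 1.375) − 0.25·(0, -2.375, 14) = (0, 0.34375, -2.125)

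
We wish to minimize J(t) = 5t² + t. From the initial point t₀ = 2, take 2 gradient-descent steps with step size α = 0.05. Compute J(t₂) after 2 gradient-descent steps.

J′(t) = 10t + 1
Step 1: J′(2) = 21; t₁ = 2 − 0.05·21 = 0.95
Step 2: J′(0.95) = 10.5; t₂ = 0.95 − 0.05·10.5 = 0.425
J(0.425) = 1.328125

1.328125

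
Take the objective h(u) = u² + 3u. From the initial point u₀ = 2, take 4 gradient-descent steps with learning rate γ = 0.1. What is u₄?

-0.0664

h′(u) = 2u + 3
u₁ = 2 − 0.1·7 = 1.3
u₂ = 1.3 − 0.1·5.6 = 0.74
u₃ = 0.74 − 0.1·4.48 = 0.292
u₄ = 0.292 − 0.1·3.584 = -0.0664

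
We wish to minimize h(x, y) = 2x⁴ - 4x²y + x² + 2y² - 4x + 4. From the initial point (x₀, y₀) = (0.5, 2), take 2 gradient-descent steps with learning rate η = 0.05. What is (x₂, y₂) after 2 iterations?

∇h = (8x³ - 8xy + 2x - 4, -4x² + 4y)
Step 1: at (0.5, 2), ∇h = (-10, 7) → (0.5, 2) − 0.05·(-10, 7) = (1, 1.65)
Step 2: at (1, 1.65), ∇h = (-7.2, 2.6) → (1, 1.65) − 0.05·(-7.2, 2.6) = (1.36, 1.52)

(1.36, 1.52)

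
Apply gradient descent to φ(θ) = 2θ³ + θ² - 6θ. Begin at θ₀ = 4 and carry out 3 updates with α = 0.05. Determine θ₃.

-0.5478027

φ′(θ) = 6θ² + 2θ - 6
Step 1: φ′(4) = 98; θ₁ = 4 − 0.05·98 = -0.9
Step 2: φ′(-0.9) = -2.94; θ₂ = -0.9 − 0.05·(-2.94) = -0.753
Step 3: φ′(-0.753) = -4.103946; θ₃ = -0.753 − 0.05·(-4.103946) = -0.5478027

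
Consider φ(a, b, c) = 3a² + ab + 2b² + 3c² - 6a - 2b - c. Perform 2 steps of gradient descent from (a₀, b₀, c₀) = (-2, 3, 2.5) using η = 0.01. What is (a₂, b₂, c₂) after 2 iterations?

∇φ = (6a + b - 6, a + 4b - 2, 6c - 1)
Step 1: at (-2, 3, 2.5), ∇φ = (-15, 8, 14) → (-2, 3, 2.5) − 0.01·(-15, 8, 14) = (-1.85, 2.92, 2.36)
Step 2: at (-1.85, 2.92, 2.36), ∇φ = (-14.18, 7.83, 13.16) → (-1.85, 2.92, 2.36) − 0.01·(-14.18, 7.83, 13.16) = (-1.7082, 2.8417, 2.2284)

(-1.7082, 2.8417, 2.2284)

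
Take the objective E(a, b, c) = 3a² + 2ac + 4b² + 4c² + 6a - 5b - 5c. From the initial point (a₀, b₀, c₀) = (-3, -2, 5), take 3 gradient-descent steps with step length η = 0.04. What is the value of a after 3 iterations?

-2.586048

∇E = (6a + 2c + 6, 8b - 5, 2a + 8c - 5)
(a₁, b₁, c₁) = (-3, -2, 5) − 0.04·(-2, -21, 29) = (-2.92, -1.16, 3.84)
(a₂, b₂, c₂) = (-2.92, -1.16, 3.84) − 0.04·(-3.84, -14.28, 19.88) = (-2.7664, -0.5888, 3.0448)
(a₃, b₃, c₃) = (-2.7664, -0.5888, 3.0448) − 0.04·(-4.5088, -9.7104, 13.8256) = (-2.586048, -0.200384, 2.491776)
a = -2.586048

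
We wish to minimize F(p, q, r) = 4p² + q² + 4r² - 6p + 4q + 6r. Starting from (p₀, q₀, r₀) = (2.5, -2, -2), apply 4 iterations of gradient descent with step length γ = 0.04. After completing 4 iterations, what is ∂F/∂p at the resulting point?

2.99339264

∇F = (8p - 6, 2q + 4, 8r + 6)
Step 1: at (2.5, -2, -2), ∇F = (14, 0, -10) → (2.5, -2, -2) − 0.04·(14, 0, -10) = (1.94, -2, -1.6)
Step 2: at (1.94, -2, -1.6), ∇F = (9.52, 0, -6.8) → (1.94, -2, -1.6) − 0.04·(9.52, 0, -6.8) = (1.5592, -2, -1.328)
Step 3: at (1.5592, -2, -1.328), ∇F = (6.4736, 0, -4.624) → (1.5592, -2, -1.328) − 0.04·(6.4736, 0, -4.624) = (1.300256, -2, -1.14304)
Step 4: at (1.300256, -2, -1.14304), ∇F = (4.402048, 0, -3.14432) → (1.300256, -2, -1.14304) − 0.04·(4.402048, 0, -3.14432) = (1.12417408, -2, -1.0172672)
∂F/∂p at (1.12417408, -2, -1.0172672) = 2.99339264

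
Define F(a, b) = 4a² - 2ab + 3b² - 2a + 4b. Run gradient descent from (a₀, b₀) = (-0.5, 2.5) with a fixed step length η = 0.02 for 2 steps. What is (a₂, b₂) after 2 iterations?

(-0.1112, 1.7568)

∇F = (8a - 2b - 2, -2a + 6b + 4)
Step 1: at (-0.5, 2.5), ∇F = (-11, 20) → (-0.5, 2.5) − 0.02·(-11, 20) = (-0.28, 2.1)
Step 2: at (-0.28, 2.1), ∇F = (-8.44, 17.16) → (-0.28, 2.1) − 0.02·(-8.44, 17.16) = (-0.1112, 1.7568)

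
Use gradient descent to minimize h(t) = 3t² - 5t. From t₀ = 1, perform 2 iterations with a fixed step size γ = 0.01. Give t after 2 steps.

0.9806

h′(t) = 6t - 5
Step 1: h′(1) = 1; t₁ = 1 − 0.01·1 = 0.99
Step 2: h′(0.99) = 0.94; t₂ = 0.99 − 0.01·0.94 = 0.9806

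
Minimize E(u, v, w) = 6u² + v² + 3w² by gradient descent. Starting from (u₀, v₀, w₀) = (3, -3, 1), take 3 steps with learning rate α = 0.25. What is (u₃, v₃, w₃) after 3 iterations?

(-24, -0.375, -0.125)

∇E = (12u, 2v, 6w)
(u₁, v₁, w₁) = (3, -3, 1) − 0.25·(36, -6, 6) = (-6, -1.5, -0.5)
(u₂, v₂, w₂) = (-6, -1.5, -0.5) − 0.25·(-72, -3, -3) = (12, -0.75, 0.25)
(u₃, v₃, w₃) = (12, -0.75, 0.25) − 0.25·(144, -1.5, 1.5) = (-24, -0.375, -0.125)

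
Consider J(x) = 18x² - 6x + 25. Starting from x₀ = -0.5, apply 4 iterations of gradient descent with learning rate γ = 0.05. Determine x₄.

J′(x) = 36x - 6
x₁ = -0.5 − 0.05·(-24) = 0.7
x₂ = 0.7 − 0.05·19.2 = -0.26
x₃ = -0.26 − 0.05·(-15.36) = 0.508
x₄ = 0.508 − 0.05·12.288 = -0.1064

-0.1064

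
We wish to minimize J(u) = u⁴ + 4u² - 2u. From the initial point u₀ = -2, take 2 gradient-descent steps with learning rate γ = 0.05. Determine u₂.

J′(u) = 4u³ + 8u - 2
Step 1: J′(-2) = -50; u₁ = -2 − 0.05·(-50) = 0.5
Step 2: J′(0.5) = 2.5; u₂ = 0.5 − 0.05·2.5 = 0.375

0.375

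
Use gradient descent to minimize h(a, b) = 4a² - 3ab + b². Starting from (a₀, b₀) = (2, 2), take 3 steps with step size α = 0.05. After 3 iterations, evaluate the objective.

2.1822615

∇h = (8a - 3b, -3a + 2b)
(a₁, b₁) = (2, 2) − 0.05·(10, -2) = (1.5, 2.1)
(a₂, b₂) = (1.5, 2.1) − 0.05·(5.7, -0.3) = (1.215, 2.115)
(a₃, b₃) = (1.215, 2.115) − 0.05·(3.375, 0.585) = (1.04625, 2.08575)
h(1.04625, 2.08575) = 2.1822615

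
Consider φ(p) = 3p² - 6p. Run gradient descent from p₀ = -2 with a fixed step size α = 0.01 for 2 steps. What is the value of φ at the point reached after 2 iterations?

φ′(p) = 6p - 6
p₁ = -2 − 0.01·(-18) = -1.82
p₂ = -1.82 − 0.01·(-16.92) = -1.6508
φ(-1.6508) = 18.08022192

18.08022192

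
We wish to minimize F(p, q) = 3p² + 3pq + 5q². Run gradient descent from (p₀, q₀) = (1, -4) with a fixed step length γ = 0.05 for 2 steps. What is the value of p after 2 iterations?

∇F = (6p + 3q, 3p + 10q)
Step 1: at (1, -4), ∇F = (-6, -37) → (1, -4) − 0.05·(-6, -37) = (1.3, -2.15)
Step 2: at (1.3, -2.15), ∇F = (1.35, -17.6) → (1.3, -2.15) − 0.05·(1.35, -17.6) = (1.2325, -1.27)
p = 1.2325

1.2325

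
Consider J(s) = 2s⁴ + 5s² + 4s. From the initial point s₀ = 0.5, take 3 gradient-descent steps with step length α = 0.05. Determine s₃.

J′(s) = 8s³ + 10s + 4
s₁ = 0.5 − 0.05·10 = 0
s₂ = 0 − 0.05·4 = -0.2
s₃ = -0.2 − 0.05·1.936 = -0.2968

-0.2968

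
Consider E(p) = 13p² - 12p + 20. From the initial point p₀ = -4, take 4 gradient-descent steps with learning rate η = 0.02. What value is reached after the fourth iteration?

0.22470144

E′(p) = 26p - 12
Step 1: E′(-4) = -116; p₁ = -4 − 0.02·(-116) = -1.68
Step 2: E′(-1.68) = -55.68; p₂ = -1.68 − 0.02·(-55.68) = -0.5664
Step 3: E′(-0.5664) = -26.7264; p₃ = -0.5664 − 0.02·(-26.7264) = -0.031872
Step 4: E′(-0.031872) = -12.828672; p₄ = -0.031872 − 0.02·(-12.828672) = 0.22470144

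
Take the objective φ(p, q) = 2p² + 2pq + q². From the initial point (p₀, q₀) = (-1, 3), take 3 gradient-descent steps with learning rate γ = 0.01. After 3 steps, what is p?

∇φ = (4p + 2q, 2p + 2q)
Step 1: at (-1, 3), ∇φ = (2, 4) → (-1, 3) − 0.01·(2, 4) = (-1.02, 2.96)
Step 2: at (-1.02, 2.96), ∇φ = (1.84, 3.88) → (-1.02, 2.96) − 0.01·(1.84, 3.88) = (-1.0384, 2.9212)
Step 3: at (-1.0384, 2.9212), ∇φ = (1.6888, 3.7656) → (-1.0384, 2.9212) − 0.01·(1.6888, 3.7656) = (-1.055288, 2.883544)
p = -1.055288

-1.055288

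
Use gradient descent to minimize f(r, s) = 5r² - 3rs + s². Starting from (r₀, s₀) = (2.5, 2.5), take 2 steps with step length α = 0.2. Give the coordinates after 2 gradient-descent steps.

∇f = (10r - 3s, -3r + 2s)
Step 1: at (2.5, 2.5), ∇f = (17.5, -2.5) → (2.5, 2.5) − 0.2·(17.5, -2.5) = (-1, 3)
Step 2: at (-1, 3), ∇f = (-19, 9) → (-1, 3) − 0.2·(-19, 9) = (2.8, 1.2)

(2.8, 1.2)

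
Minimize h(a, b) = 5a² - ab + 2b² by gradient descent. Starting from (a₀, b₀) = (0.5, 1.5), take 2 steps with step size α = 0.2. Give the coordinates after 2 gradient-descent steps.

(0.28, 0.04)

∇h = (10a - b, -a + 4b)
Step 1: at (0.5, 1.5), ∇h = (3.5, 5.5) → (0.5, 1.5) − 0.2·(3.5, 5.5) = (-0.2, 0.4)
Step 2: at (-0.2, 0.4), ∇h = (-2.4, 1.8) → (-0.2, 0.4) − 0.2·(-2.4, 1.8) = (0.28, 0.04)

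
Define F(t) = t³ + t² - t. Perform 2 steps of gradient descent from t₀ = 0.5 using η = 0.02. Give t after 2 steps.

0.4714865

F′(t) = 3t² + 2t - 1
Step 1: F′(0.5) = 0.75; t₁ = 0.5 − 0.02·0.75 = 0.485
Step 2: F′(0.485) = 0.675675; t₂ = 0.485 − 0.02·0.675675 = 0.4714865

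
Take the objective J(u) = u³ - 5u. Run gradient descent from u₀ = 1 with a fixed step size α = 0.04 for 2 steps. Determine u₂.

J′(u) = 3u² - 5
Step 1: J′(1) = -2; u₁ = 1 − 0.04·(-2) = 1.08
Step 2: J′(1.08) = -1.5008; u₂ = 1.08 − 0.04·(-1.5008) = 1.140032

1.140032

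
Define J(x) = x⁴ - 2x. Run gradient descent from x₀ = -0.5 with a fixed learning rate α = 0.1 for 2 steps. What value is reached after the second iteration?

J′(x) = 4x³ - 2
Step 1: J′(-0.5) = -2.5; x₁ = -0.5 − 0.1·(-2.5) = -0.25
Step 2: J′(-0.25) = -2.0625; x₂ = -0.25 − 0.1·(-2.0625) = -0.04375

-0.04375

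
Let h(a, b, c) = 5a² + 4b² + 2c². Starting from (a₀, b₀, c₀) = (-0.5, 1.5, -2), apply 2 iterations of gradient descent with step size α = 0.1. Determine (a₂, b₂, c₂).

(0, 0.06, -0.72)

∇h = (10a, 8b, 4c)
(a₁, b₁, c₁) = (-0.5, 1.5, -2) − 0.1·(-5, 12, -8) = (0, 0.3, -1.2)
(a₂, b₂, c₂) = (0, 0.3, -1.2) − 0.1·(0, 2.4, -4.8) = (0, 0.06, -0.72)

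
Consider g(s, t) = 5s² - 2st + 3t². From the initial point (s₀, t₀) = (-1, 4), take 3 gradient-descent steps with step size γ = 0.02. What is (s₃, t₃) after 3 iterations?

∇g = (10s - 2t, -2s + 6t)
(s₁, t₁) = (-1, 4) − 0.02·(-18, 26) = (-0.64, 3.48)
(s₂, t₂) = (-0.64, 3.48) − 0.02·(-13.36, 22.16) = (-0.3728, 3.0368)
(s₃, t₃) = (-0.3728, 3.0368) − 0.02·(-9.8016, 18.9664) = (-0.176768, 2.657472)

(-0.176768, 2.657472)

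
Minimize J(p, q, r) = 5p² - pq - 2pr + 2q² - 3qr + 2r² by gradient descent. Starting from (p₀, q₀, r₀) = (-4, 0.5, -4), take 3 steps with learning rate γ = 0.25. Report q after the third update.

∇J = (10p - q - 2r, -p + 4q - 3r, -2p - 3q + 4r)
(p₁, q₁, r₁) = (-4, 0.5, -4) − 0.25·(-32.5, 18, -9.5) = (4.125, -4, -1.625)
(p₂, q₂, r₂) = (4.125, -4, -1.625) − 0.25·(48.5, -15.25, -2.75) = (-8, -0.1875, -0.9375)
(p₃, q₃, r₃) = (-8, -0.1875, -0.9375) − 0.25·(-77.9375, 10.0625, 12.8125) = (11.484375, -2.703125, -4.140625)
q = -2.703125

-2.703125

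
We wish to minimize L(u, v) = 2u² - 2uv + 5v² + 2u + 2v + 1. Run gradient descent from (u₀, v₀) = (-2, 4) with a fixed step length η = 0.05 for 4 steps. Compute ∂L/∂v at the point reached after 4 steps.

2.2308

∇L = (4u - 2v + 2, -2u + 10v + 2)
Step 1: at (-2, 4), ∇L = (-14, 46) → (-2, 4) − 0.05·(-14, 46) = (-1.3, 1.7)
Step 2: at (-1.3, 1.7), ∇L = (-6.6, 21.6) → (-1.3, 1.7) − 0.05·(-6.6, 21.6) = (-0.97, 0.62)
Step 3: at (-0.97, 0.62), ∇L = (-3.12, 10.14) → (-0.97, 0.62) − 0.05·(-3.12, 10.14) = (-0.814, 0.113)
Step 4: at (-0.814, 0.113), ∇L = (-1.482, 4.758) → (-0.814, 0.113) − 0.05·(-1.482, 4.758) = (-0.7399, -0.1249)
∂L/∂v at (-0.7399, -0.1249) = 2.2308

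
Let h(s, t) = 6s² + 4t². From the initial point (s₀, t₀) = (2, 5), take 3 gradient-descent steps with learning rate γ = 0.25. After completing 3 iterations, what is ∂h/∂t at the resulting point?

-40

∇h = (12s, 8t)
(s₁, t₁) = (2, 5) − 0.25·(24, 40) = (-4, -5)
(s₂, t₂) = (-4, -5) − 0.25·(-48, -40) = (8, 5)
(s₃, t₃) = (8, 5) − 0.25·(96, 40) = (-16, -5)
∂h/∂t at (-16, -5) = -40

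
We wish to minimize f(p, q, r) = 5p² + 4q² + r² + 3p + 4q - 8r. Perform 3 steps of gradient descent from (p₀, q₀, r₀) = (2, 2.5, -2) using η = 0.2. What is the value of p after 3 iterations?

∇f = (10p + 3, 8q + 4, 2r - 8)
Step 1: at (2, 2.5, -2), ∇f = (23, 24, -12) → (2, 2.5, -2) − 0.2·(23, 24, -12) = (-2.6, -2.3, 0.4)
Step 2: at (-2.6, -2.3, 0.4), ∇f = (-23, -14.4, -7.2) → (-2.6, -2.3, 0.4) − 0.2·(-23, -14.4, -7.2) = (2, 0.58, 1.84)
Step 3: at (2, 0.58, 1.84), ∇f = (23, 8.64, -4.32) → (2, 0.58, 1.84) − 0.2·(23, 8.64, -4.32) = (-2.6, -1.148, 2.704)
p = -2.6

-2.6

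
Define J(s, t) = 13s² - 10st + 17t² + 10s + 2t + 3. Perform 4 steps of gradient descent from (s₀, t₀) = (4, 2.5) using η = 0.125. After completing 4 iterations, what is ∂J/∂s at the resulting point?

2054.3125

∇J = (26s - 10t + 10, -10s + 34t + 2)
(s₁, t₁) = (4, 2.5) − 0.125·(89, 47) = (-7.125, -3.375)
(s₂, t₂) = (-7.125, -3.375) − 0.125·(-141.5, -41.5) = (10.5625, 1.8125)
(s₃, t₃) = (10.5625, 1.8125) − 0.125·(266.5, -42) = (-22.75, 7.0625)
(s₄, t₄) = (-22.75, 7.0625) − 0.125·(-652.125, 469.625) = (58.765625, -51.640625)
∂J/∂s at (58.765625, -51.640625) = 2054.3125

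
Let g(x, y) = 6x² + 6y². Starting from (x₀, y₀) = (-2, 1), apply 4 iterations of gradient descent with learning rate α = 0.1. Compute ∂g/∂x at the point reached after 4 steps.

-0.0384

∇g = (12x, 12y)
(x₁, y₁) = (-2, 1) − 0.1·(-24, 12) = (0.4, -0.2)
(x₂, y₂) = (0.4, -0.2) − 0.1·(4.8, -2.4) = (-0.08, 0.04)
(x₃, y₃) = (-0.08, 0.04) − 0.1·(-0.96, 0.48) = (0.016, -0.008)
(x₄, y₄) = (0.016, -0.008) − 0.1·(0.192, -0.096) = (-0.0032, 0.0016)
∂g/∂x at (-0.0032, 0.0016) = -0.0384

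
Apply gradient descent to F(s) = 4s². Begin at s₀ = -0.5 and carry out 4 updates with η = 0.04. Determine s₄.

F′(s) = 8s
s₁ = -0.5 − 0.04·(-4) = -0.34
s₂ = -0.34 − 0.04·(-2.72) = -0.2312
s₃ = -0.2312 − 0.04·(-1.8496) = -0.157216
s₄ = -0.157216 − 0.04·(-1.257728) = -0.10690688

-0.10690688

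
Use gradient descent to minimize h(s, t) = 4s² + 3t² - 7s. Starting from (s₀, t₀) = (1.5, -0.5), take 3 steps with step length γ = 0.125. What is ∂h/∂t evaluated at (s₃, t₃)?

∇h = (8s - 7, 6t)
Step 1: at (1.5, -0.5), ∇h = (5, -3) → (1.5, -0.5) − 0.125·(5, -3) = (0.875, -0.125)
Step 2: at (0.875, -0.125), ∇h = (0, -0.75) → (0.875, -0.125) − 0.125·(0, -0.75) = (0.875, -0.03125)
Step 3: at (0.875, -0.03125), ∇h = (0, -0.1875) → (0.875, -0.03125) − 0.125·(0, -0.1875) = (0.875, -0.0078125)
∂h/∂t at (0.875, -0.0078125) = -0.046875

-0.046875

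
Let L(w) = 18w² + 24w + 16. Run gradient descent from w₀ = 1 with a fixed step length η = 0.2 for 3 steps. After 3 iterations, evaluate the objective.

2840019.7792

L′(w) = 36w + 24
Step 1: L′(1) = 60; w₁ = 1 − 0.2·60 = -11
Step 2: L′(-11) = -372; w₂ = -11 − 0.2·(-372) = 63.4
Step 3: L′(63.4) = 2306.4; w₃ = 63.4 − 0.2·2306.4 = -397.88
L(-397.88) = 2840019.7792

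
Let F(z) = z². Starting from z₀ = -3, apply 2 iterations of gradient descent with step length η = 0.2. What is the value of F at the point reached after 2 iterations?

F′(z) = 2z
z₁ = -3 − 0.2·(-6) = -1.8
z₂ = -1.8 − 0.2·(-3.6) = -1.08
F(-1.08) = 1.1664

1.1664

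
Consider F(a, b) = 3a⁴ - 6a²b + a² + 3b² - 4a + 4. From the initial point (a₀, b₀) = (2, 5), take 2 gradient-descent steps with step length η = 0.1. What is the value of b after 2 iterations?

13.376

∇F = (12a³ - 12ab + 2a - 4, -6a² + 6b)
Step 1: at (2, 5), ∇F = (-24, 6) → (2, 5) − 0.1·(-24, 6) = (4.4, 4.4)
Step 2: at (4.4, 4.4), ∇F = (794.688, -89.76) → (4.4, 4.4) − 0.1·(794.688, -89.76) = (-75.0688, 13.376)
b = 13.376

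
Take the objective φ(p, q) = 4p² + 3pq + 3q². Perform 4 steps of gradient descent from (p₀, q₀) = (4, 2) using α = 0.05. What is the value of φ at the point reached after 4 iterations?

∇φ = (8p + 3q, 3p + 6q)
Step 1: at (4, 2), ∇φ = (38, 24) → (4, 2) − 0.05·(38, 24) = (2.1, 0.8)
Step 2: at (2.1, 0.8), ∇φ = (19.2, 11.1) → (2.1, 0.8) − 0.05·(19.2, 11.1) = (1.14, 0.245)
Step 3: at (1.14, 0.245), ∇φ = (9.855, 4.89) → (1.14, 0.245) − 0.05·(9.855, 4.89) = (0.64725, 0.0005)
Step 4: at (0.64725, 0.0005), ∇φ = (5.1795, 1.94475) → (0.64725, 0.0005) − 0.05·(5.1795, 1.94475) = (0.388275, -0.0967375)
φ(0.388275, -0.0967375) = 0.51842207578125

0.51842207578125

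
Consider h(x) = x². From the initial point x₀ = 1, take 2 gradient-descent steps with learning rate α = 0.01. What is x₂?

0.9604

h′(x) = 2x
x₁ = 1 − 0.01·2 = 0.98
x₂ = 0.98 − 0.01·1.96 = 0.9604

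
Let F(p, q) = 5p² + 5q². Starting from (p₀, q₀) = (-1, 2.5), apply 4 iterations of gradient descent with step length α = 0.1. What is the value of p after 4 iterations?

0

∇F = (10p, 10q)
Step 1: at (-1, 2.5), ∇F = (-10, 25) → (-1, 2.5) − 0.1·(-10, 25) = (0, 0)
Step 2: at (0, 0), ∇F = (0, 0) → (0, 0) − 0.1·(0, 0) = (0, 0)
Step 3: at (0, 0), ∇F = (0, 0) → (0, 0) − 0.1·(0, 0) = (0, 0)
Step 4: at (0, 0), ∇F = (0, 0) → (0, 0) − 0.1·(0, 0) = (0, 0)
p = 0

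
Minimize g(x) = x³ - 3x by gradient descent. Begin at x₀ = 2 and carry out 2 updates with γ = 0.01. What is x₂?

1.830557

g′(x) = 3x² - 3
Step 1: g′(2) = 9; x₁ = 2 − 0.01·9 = 1.91
Step 2: g′(1.91) = 7.9443; x₂ = 1.91 − 0.01·7.9443 = 1.830557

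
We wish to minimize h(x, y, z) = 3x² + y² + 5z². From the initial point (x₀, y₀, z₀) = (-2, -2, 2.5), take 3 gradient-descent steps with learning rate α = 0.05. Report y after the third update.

∇h = (6x, 2y, 10z)
Step 1: at (-2, -2, 2.5), ∇h = (-12, -4, 25) → (-2, -2, 2.5) − 0.05·(-12, -4, 25) = (-1.4, -1.8, 1.25)
Step 2: at (-1.4, -1.8, 1.25), ∇h = (-8.4, -3.6, 12.5) → (-1.4, -1.8, 1.25) − 0.05·(-8.4, -3.6, 12.5) = (-0.98, -1.62, 0.625)
Step 3: at (-0.98, -1.62, 0.625), ∇h = (-5.88, -3.24, 6.25) → (-0.98, -1.62, 0.625) − 0.05·(-5.88, -3.24, 6.25) = (-0.686, -1.458, 0.3125)
y = -1.458

-1.458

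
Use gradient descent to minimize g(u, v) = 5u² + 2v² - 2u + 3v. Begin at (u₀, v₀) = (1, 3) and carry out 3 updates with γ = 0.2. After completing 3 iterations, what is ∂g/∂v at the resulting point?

∇g = (10u - 2, 4v + 3)
Step 1: at (1, 3), ∇g = (8, 15) → (1, 3) − 0.2·(8, 15) = (-0.6, 0)
Step 2: at (-0.6, 0), ∇g = (-8, 3) → (-0.6, 0) − 0.2·(-8, 3) = (1, -0.6)
Step 3: at (1, -0.6), ∇g = (8, 0.6) → (1, -0.6) − 0.2·(8, 0.6) = (-0.6, -0.72)
∂g/∂v at (-0.6, -0.72) = 0.12

0.12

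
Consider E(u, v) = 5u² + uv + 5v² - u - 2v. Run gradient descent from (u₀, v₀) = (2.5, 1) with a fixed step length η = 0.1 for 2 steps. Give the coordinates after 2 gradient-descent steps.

(0.105, 0.2)

∇E = (10u + v - 1, u + 10v - 2)
Step 1: at (2.5, 1), ∇E = (25, 10.5) → (2.5, 1) − 0.1·(25, 10.5) = (0, -0.05)
Step 2: at (0, -0.05), ∇E = (-1.05, -2.5) → (0, -0.05) − 0.1·(-1.05, -2.5) = (0.105, 0.2)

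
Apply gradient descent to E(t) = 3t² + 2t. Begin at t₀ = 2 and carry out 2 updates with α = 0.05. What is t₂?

0.81

E′(t) = 6t + 2
Step 1: E′(2) = 14; t₁ = 2 − 0.05·14 = 1.3
Step 2: E′(1.3) = 9.8; t₂ = 1.3 − 0.05·9.8 = 0.81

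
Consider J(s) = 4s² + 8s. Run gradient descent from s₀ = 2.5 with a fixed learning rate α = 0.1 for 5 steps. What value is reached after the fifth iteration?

J′(s) = 8s + 8
s₁ = 2.5 − 0.1·28 = -0.3
s₂ = -0.3 − 0.1·5.6 = -0.86
s₃ = -0.86 − 0.1·1.12 = -0.972
s₄ = -0.972 − 0.1·0.224 = -0.9944
s₅ = -0.9944 − 0.1·0.0448 = -0.99888

-0.99888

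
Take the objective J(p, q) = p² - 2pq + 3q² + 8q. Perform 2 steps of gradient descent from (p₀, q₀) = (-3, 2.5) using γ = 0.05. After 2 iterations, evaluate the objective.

5.5323

∇J = (2p - 2q, -2p + 6q + 8)
Step 1: at (-3, 2.5), ∇J = (-11, 29) → (-3, 2.5) − 0.05·(-11, 29) = (-2.45, 1.05)
Step 2: at (-2.45, 1.05), ∇J = (-7, 19.2) → (-2.45, 1.05) − 0.05·(-7, 19.2) = (-2.1, 0.09)
J(-2.1, 0.09) = 5.5323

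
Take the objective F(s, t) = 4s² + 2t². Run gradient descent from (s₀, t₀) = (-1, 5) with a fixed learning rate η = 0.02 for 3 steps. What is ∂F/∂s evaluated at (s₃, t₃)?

∇F = (8s, 4t)
(s₁, t₁) = (-1, 5) − 0.02·(-8, 20) = (-0.84, 4.6)
(s₂, t₂) = (-0.84, 4.6) − 0.02·(-6.72, 18.4) = (-0.7056, 4.232)
(s₃, t₃) = (-0.7056, 4.232) − 0.02·(-5.6448, 16.928) = (-0.592704, 3.89344)
∂F/∂s at (-0.592704, 3.89344) = -4.741632

-4.741632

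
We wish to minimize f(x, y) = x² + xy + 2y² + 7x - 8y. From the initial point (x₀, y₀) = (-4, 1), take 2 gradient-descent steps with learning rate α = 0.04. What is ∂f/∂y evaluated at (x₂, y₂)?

∇f = (2x + y + 7, x + 4y - 8)
Step 1: at (-4, 1), ∇f = (0, -8) → (-4, 1) − 0.04·(0, -8) = (-4, 1.32)
Step 2: at (-4, 1.32), ∇f = (0.32, -6.72) → (-4, 1.32) − 0.04·(0.32, -6.72) = (-4.0128, 1.5888)
∂f/∂y at (-4.0128, 1.5888) = -5.6576

-5.6576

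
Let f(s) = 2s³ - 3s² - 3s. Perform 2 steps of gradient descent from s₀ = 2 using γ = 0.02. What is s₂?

1.700912

f′(s) = 6s² - 6s - 3
Step 1: f′(2) = 9; s₁ = 2 − 0.02·9 = 1.82
Step 2: f′(1.82) = 5.9544; s₂ = 1.82 − 0.02·5.9544 = 1.700912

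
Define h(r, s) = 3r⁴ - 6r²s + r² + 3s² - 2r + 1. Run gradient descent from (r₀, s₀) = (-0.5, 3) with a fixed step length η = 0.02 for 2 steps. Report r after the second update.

-1.08304808

∇h = (12r³ - 12rs + 2r - 2, -6r² + 6s)
Step 1: at (-0.5, 3), ∇h = (13.5, 16.5) → (-0.5, 3) − 0.02·(13.5, 16.5) = (-0.77, 2.67)
Step 2: at (-0.77, 2.67), ∇h = (15.652404, 12.4626) → (-0.77, 2.67) − 0.02·(15.652404, 12.4626) = (-1.08304808, 2.420748)
r = -1.08304808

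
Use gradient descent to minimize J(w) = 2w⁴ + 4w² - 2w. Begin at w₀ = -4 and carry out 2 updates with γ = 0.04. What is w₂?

J′(w) = 8w³ + 8w - 2
w₁ = -4 − 0.04·(-546) = 17.84
w₂ = 17.84 − 0.04·45563.586432 = -1804.70345728

-1804.70345728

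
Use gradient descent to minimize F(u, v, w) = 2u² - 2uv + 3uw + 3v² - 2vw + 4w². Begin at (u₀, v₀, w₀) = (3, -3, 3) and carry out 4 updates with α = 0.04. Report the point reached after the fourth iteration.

(0.70482432, -0.4316544, -0.05193216)

∇F = (4u - 2v + 3w, -2u + 6v - 2w, 3u - 2v + 8w)
Step 1: at (3, -3, 3), ∇F = (27, -30, 39) → (3, -3, 3) − 0.04·(27, -30, 39) = (1.92, -1.8, 1.44)
Step 2: at (1.92, -1.8, 1.44), ∇F = (15.6, -17.52, 20.88) → (1.92, -1.8, 1.44) − 0.04·(15.6, -17.52, 20.88) = (1.296, -1.0992, 0.6048)
Step 3: at (1.296, -1.0992, 0.6048), ∇F = (9.1968, -10.3968, 10.9248) → (1.296, -1.0992, 0.6048) − 0.04·(9.1968, -10.3968, 10.9248) = (0.928128, -0.683328, 0.167808)
Step 4: at (0.928128, -0.683328, 0.167808), ∇F = (5.582592, -6.29184, 5.493504) → (0.928128, -0.683328, 0.167808) − 0.04·(5.582592, -6.29184, 5.493504) = (0.70482432, -0.4316544, -0.05193216)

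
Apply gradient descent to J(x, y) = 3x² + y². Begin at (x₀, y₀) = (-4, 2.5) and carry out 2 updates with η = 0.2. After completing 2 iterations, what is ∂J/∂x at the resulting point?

∇J = (6x, 2y)
(x₁, y₁) = (-4, 2.5) − 0.2·(-24, 5) = (0.8, 1.5)
(x₂, y₂) = (0.8, 1.5) − 0.2·(4.8, 3) = (-0.16, 0.9)
∂J/∂x at (-0.16, 0.9) = -0.96

-0.96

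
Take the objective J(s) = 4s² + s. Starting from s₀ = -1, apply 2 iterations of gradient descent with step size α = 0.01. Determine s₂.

-0.8656

J′(s) = 8s + 1
Step 1: J′(-1) = -7; s₁ = -1 − 0.01·(-7) = -0.93
Step 2: J′(-0.93) = -6.44; s₂ = -0.93 − 0.01·(-6.44) = -0.8656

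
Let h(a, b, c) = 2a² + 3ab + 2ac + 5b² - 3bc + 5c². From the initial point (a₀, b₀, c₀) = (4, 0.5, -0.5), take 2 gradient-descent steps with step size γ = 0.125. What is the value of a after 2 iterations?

∇h = (4a + 3b + 2c, 3a + 10b - 3c, 2a - 3b + 10c)
Step 1: at (4, 0.5, -0.5), ∇h = (16.5, 18.5, 1.5) → (4, 0.5, -0.5) − 0.125·(16.5, 18.5, 1.5) = (1.9375, -1.8125, -0.6875)
Step 2: at (1.9375, -1.8125, -0.6875), ∇h = (0.9375, -10.25, 2.4375) → (1.9375, -1.8125, -0.6875) − 0.125·(0.9375, -10.25, 2.4375) = (1.8203125, -0.53125, -0.9921875)
a = 1.8203125

1.8203125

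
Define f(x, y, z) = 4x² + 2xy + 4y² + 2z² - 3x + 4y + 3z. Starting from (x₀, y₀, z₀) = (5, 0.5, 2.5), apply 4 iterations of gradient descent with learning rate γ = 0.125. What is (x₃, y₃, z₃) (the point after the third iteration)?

∇f = (8x + 2y - 3, 2x + 8y + 4, 4z + 3)
(x₁, y₁, z₁) = (5, 0.5, 2.5) − 0.125·(38, 18, 13) = (0.25, -1.75, 0.875)
(x₂, y₂, z₂) = (0.25, -1.75, 0.875) − 0.125·(-4.5, -9.5, 6.5) = (0.8125, -0.5625, 0.0625)
(x₃, y₃, z₃) = (0.8125, -0.5625, 0.0625) − 0.125·(2.375, 1.125, 3.25) = (0.515625, -0.703125, -0.34375)

(0.515625, -0.703125, -0.34375)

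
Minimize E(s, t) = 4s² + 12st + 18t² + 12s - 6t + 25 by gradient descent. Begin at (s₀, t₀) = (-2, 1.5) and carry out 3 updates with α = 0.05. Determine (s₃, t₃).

∇E = (8s + 12t + 12, 12s + 36t - 6)
(s₁, t₁) = (-2, 1.5) − 0.05·(14, 24) = (-2.7, 0.3)
(s₂, t₂) = (-2.7, 0.3) − 0.05·(-6, -27.6) = (-2.4, 1.68)
(s₃, t₃) = (-2.4, 1.68) − 0.05·(12.96, 25.68) = (-3.048, 0.396)

(-3.048, 0.396)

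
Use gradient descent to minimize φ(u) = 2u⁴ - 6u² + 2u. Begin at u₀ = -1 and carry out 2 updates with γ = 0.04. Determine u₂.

-1.30508032

φ′(u) = 8u³ - 12u + 2
Step 1: φ′(-1) = 6; u₁ = -1 − 0.04·6 = -1.24
Step 2: φ′(-1.24) = 1.627008; u₂ = -1.24 − 0.04·1.627008 = -1.30508032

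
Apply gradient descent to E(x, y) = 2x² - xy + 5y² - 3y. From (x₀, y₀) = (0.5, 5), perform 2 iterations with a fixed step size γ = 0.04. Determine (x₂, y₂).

∇E = (4x - y, -x + 10y - 3)
Step 1: at (0.5, 5), ∇E = (-3, 46.5) → (0.5, 5) − 0.04·(-3, 46.5) = (0.62, 3.14)
Step 2: at (0.62, 3.14), ∇E = (-0.66, 27.78) → (0.62, 3.14) − 0.04·(-0.66, 27.78) = (0.6464, 2.0288)

(0.6464, 2.0288)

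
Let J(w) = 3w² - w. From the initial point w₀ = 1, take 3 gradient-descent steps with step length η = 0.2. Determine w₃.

0.16

J′(w) = 6w - 1
w₁ = 1 − 0.2·5 = 0
w₂ = 0 − 0.2·(-1) = 0.2
w₃ = 0.2 − 0.2·0.2 = 0.16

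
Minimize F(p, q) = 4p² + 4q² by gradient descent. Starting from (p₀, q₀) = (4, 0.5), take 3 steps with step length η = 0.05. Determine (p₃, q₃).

(0.864, 0.108)

∇F = (8p, 8q)
(p₁, q₁) = (4, 0.5) − 0.05·(32, 4) = (2.4, 0.3)
(p₂, q₂) = (2.4, 0.3) − 0.05·(19.2, 2.4) = (1.44, 0.18)
(p₃, q₃) = (1.44, 0.18) − 0.05·(11.52, 1.44) = (0.864, 0.108)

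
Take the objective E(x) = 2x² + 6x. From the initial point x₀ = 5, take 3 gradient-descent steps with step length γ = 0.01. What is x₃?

4.250784

E′(x) = 4x + 6
x₁ = 5 − 0.01·26 = 4.74
x₂ = 4.74 − 0.01·24.96 = 4.4904
x₃ = 4.4904 − 0.01·23.9616 = 4.250784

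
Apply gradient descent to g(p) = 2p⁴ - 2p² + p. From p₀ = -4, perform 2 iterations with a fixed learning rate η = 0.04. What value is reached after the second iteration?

g′(p) = 8p³ - 4p + 1
p₁ = -4 − 0.04·(-495) = 15.8
p₂ = 15.8 − 0.04·31492.296 = -1243.89184

-1243.89184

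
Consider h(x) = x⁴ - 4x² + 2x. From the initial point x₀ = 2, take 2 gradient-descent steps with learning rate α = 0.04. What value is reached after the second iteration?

1.27405568

h′(x) = 4x³ - 8x + 2
Step 1: h′(2) = 18; x₁ = 2 − 0.04·18 = 1.28
Step 2: h′(1.28) = 0.148608; x₂ = 1.28 − 0.04·0.148608 = 1.27405568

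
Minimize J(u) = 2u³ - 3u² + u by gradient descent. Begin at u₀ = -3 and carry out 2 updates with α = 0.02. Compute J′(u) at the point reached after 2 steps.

374.167830429184

J′(u) = 6u² - 6u + 1
u₁ = -3 − 0.02·73 = -4.46
u₂ = -4.46 − 0.02·147.1096 = -7.402192
J′(u) at (-7.402192) = 374.167830429184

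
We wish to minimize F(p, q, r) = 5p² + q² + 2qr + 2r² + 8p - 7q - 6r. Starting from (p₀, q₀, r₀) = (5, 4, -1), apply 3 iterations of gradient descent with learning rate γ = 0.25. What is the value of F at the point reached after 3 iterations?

∇F = (10p + 8, 2q + 2r - 7, 2q + 4r - 6)
(p₁, q₁, r₁) = (5, 4, -1) − 0.25·(58, -1, -2) = (-9.5, 4.25, -0.5)
(p₂, q₂, r₂) = (-9.5, 4.25, -0.5) − 0.25·(-87, 0.5, 0.5) = (12.25, 4.125, -0.625)
(p₃, q₃, r₃) = (12.25, 4.125, -0.625) − 0.25·(130.5, 0, -0.25) = (-20.375, 4.125, -0.5625)
F(-20.375, 4.125, -0.5625) = 1900.2109375

1900.2109375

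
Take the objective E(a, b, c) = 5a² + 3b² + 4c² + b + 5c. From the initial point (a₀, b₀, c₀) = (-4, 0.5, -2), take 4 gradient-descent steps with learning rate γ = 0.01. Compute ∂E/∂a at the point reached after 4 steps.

-26.244

∇E = (10a, 6b + 1, 8c + 5)
Step 1: at (-4, 0.5, -2), ∇E = (-40, 4, -11) → (-4, 0.5, -2) − 0.01·(-40, 4, -11) = (-3.6, 0.46, -1.89)
Step 2: at (-3.6, 0.46, -1.89), ∇E = (-36, 3.76, -10.12) → (-3.6, 0.46, -1.89) − 0.01·(-36, 3.76, -10.12) = (-3.24, 0.4224, -1.7888)
Step 3: at (-3.24, 0.4224, -1.7888), ∇E = (-32.4, 3.5344, -9.3104) → (-3.24, 0.4224, -1.7888) − 0.01·(-32.4, 3.5344, -9.3104) = (-2.916, 0.387056, -1.695696)
Step 4: at (-2.916, 0.387056, -1.695696), ∇E = (-29.16, 3.322336, -8.565568) → (-2.916, 0.387056, -1.695696) − 0.01·(-29.16, 3.322336, -8.565568) = (-2.6244, 0.35383264, -1.61004032)
∂E/∂a at (-2.6244, 0.35383264, -1.61004032) = -26.244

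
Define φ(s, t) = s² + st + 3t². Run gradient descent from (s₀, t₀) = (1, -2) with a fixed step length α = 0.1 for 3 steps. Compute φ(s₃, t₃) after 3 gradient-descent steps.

0.591217

∇φ = (2s + t, s + 6t)
Step 1: at (1, -2), ∇φ = (0, -11) → (1, -2) − 0.1·(0, -11) = (1, -0.9)
Step 2: at (1, -0.9), ∇φ = (1.1, -4.4) → (1, -0.9) − 0.1·(1.1, -4.4) = (0.89, -0.46)
Step 3: at (0.89, -0.46), ∇φ = (1.32, -1.87) → (0.89, -0.46) − 0.1·(1.32, -1.87) = (0.758, -0.273)
φ(0.758, -0.273) = 0.591217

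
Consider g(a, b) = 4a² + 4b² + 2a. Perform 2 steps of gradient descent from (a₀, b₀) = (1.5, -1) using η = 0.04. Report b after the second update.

∇g = (8a + 2, 8b)
Step 1: at (1.5, -1), ∇g = (14, -8) → (1.5, -1) − 0.04·(14, -8) = (0.94, -0.68)
Step 2: at (0.94, -0.68), ∇g = (9.52, -5.44) → (0.94, -0.68) − 0.04·(9.52, -5.44) = (0.5592, -0.4624)
b = -0.4624

-0.4624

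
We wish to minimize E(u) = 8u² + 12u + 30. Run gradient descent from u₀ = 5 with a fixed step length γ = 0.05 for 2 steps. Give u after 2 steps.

-0.52

E′(u) = 16u + 12
Step 1: E′(5) = 92; u₁ = 5 − 0.05·92 = 0.4
Step 2: E′(0.4) = 18.4; u₂ = 0.4 − 0.05·18.4 = -0.52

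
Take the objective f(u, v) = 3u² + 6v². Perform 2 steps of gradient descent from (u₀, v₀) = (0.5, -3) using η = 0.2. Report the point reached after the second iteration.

∇f = (6u, 12v)
Step 1: at (0.5, -3), ∇f = (3, -36) → (0.5, -3) − 0.2·(3, -36) = (-0.1, 4.2)
Step 2: at (-0.1, 4.2), ∇f = (-0.6, 50.4) → (-0.1, 4.2) − 0.2·(-0.6, 50.4) = (0.02, -5.88)

(0.02, -5.88)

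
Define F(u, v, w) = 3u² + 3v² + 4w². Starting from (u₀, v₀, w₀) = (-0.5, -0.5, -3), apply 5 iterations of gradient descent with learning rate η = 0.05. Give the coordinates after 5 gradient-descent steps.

∇F = (6u, 6v, 8w)
Step 1: at (-0.5, -0.5, -3), ∇F = (-3, -3, -24) → (-0.5, -0.5, -3) − 0.05·(-3, -3, -24) = (-0.35, -0.35, -1.8)
Step 2: at (-0.35, -0.35, -1.8), ∇F = (-2.1, -2.1, -14.4) → (-0.35, -0.35, -1.8) − 0.05·(-2.1, -2.1, -14.4) = (-0.245, -0.245, -1.08)
Step 3: at (-0.245, -0.245, -1.08), ∇F = (-1.47, -1.47, -8.64) → (-0.245, -0.245, -1.08) − 0.05·(-1.47, -1.47, -8.64) = (-0.1715, -0.1715, -0.648)
Step 4: at (-0.1715, -0.1715, -0.648), ∇F = (-1.029, -1.029, -5.184) → (-0.1715, -0.1715, -0.648) − 0.05·(-1.029, -1.029, -5.184) = (-0.12005, -0.12005, -0.3888)
Step 5: at (-0.12005, -0.12005, -0.3888), ∇F = (-0.7203, -0.7203, -3.1104) → (-0.12005, -0.12005, -0.3888) − 0.05·(-0.7203, -0.7203, -3.1104) = (-0.084035, -0.084035, -0.23328)

(-0.084035, -0.084035, -0.23328)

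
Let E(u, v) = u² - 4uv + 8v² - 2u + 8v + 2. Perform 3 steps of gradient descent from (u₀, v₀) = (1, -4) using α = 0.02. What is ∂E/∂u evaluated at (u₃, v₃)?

∇E = (2u - 4v - 2, -4u + 16v + 8)
(u₁, v₁) = (1, -4) − 0.02·(16, -60) = (0.68, -2.8)
(u₂, v₂) = (0.68, -2.8) − 0.02·(10.56, -39.52) = (0.4688, -2.0096)
(u₃, v₃) = (0.4688, -2.0096) − 0.02·(6.976, -26.0288) = (0.32928, -1.489024)
∂E/∂u at (0.32928, -1.489024) = 4.614656

4.614656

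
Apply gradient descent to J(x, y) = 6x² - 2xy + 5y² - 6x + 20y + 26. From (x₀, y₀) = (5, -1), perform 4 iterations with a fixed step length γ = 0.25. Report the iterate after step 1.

∇J = (12x - 2y - 6, -2x + 10y + 20)
Step 1: at (5, -1), ∇J = (56, 0) → (5, -1) − 0.25·(56, 0) = (-9, -1)

(-9, -1)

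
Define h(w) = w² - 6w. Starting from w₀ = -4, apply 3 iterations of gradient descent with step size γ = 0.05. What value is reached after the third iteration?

-2.103

h′(w) = 2w - 6
w₁ = -4 − 0.05·(-14) = -3.3
w₂ = -3.3 − 0.05·(-12.6) = -2.67
w₃ = -2.67 − 0.05·(-11.34) = -2.103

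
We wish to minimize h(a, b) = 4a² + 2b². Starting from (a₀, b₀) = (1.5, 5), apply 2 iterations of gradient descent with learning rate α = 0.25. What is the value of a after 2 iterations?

1.5

∇h = (8a, 4b)
(a₁, b₁) = (1.5, 5) − 0.25·(12, 20) = (-1.5, 0)
(a₂, b₂) = (-1.5, 0) − 0.25·(-12, 0) = (1.5, 0)
a = 1.5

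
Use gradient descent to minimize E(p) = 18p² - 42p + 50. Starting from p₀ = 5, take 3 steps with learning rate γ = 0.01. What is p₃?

E′(p) = 36p - 42
p₁ = 5 − 0.01·138 = 3.62
p₂ = 3.62 − 0.01·88.32 = 2.7368
p₃ = 2.7368 − 0.01·56.5248 = 2.171552

2.171552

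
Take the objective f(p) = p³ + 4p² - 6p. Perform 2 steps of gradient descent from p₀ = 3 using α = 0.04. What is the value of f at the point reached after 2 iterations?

f′(p) = 3p² + 8p - 6
Step 1: f′(3) = 45; p₁ = 3 − 0.04·45 = 1.2
Step 2: f′(1.2) = 7.92; p₂ = 1.2 − 0.04·7.92 = 0.8832
f(0.8832) = -1.490097733632

-1.490097733632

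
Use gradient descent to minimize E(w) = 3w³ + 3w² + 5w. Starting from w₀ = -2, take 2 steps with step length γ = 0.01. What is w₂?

-2.674569

E′(w) = 9w² + 6w + 5
Step 1: E′(-2) = 29; w₁ = -2 − 0.01·29 = -2.29
Step 2: E′(-2.29) = 38.4569; w₂ = -2.29 − 0.01·38.4569 = -2.674569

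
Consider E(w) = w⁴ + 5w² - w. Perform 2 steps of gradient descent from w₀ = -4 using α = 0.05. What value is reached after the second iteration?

-249.982825

E′(w) = 4w³ + 10w - 1
Step 1: E′(-4) = -297; w₁ = -4 − 0.05·(-297) = 10.85
Step 2: E′(10.85) = 5216.6565; w₂ = 10.85 − 0.05·5216.6565 = -249.982825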